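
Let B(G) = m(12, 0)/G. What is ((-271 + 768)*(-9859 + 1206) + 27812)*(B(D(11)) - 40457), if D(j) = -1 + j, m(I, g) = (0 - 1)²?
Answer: 1728613698801/10 ≈ 1.7286e+11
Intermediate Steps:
m(I, g) = 1 (m(I, g) = (-1)² = 1)
B(G) = 1/G
((-271 + 768)*(-9859 + 1206) + 27812)*(B(D(11)) - 40457) = ((-271 + 768)*(-9859 + 1206) + 27812)*(1/(-1 + 11) - 40457) = (497*(-8653) + 27812)*(1/10 - 40457) = (-4300541 + 27812)*(⅒ - 40457) = -4272729*(-404569/10) = 1728613698801/10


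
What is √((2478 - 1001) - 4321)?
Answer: 6*I*√79 ≈ 53.329*I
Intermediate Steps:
√((2478 - 1001) - 4321) = √(1477 - 4321) = √(-2844) = 6*I*√79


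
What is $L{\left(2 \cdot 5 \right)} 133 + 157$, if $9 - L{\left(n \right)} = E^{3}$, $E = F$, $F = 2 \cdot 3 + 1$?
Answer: $-44265$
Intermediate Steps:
$F = 7$ ($F = 6 + 1 = 7$)
$E = 7$
$L{\left(n \right)} = -334$ ($L{\left(n \right)} = 9 - 7^{3} = 9 - 343 = -334$)
$L{\left(2 \cdot 5 \right)} 133 + 157 = \left(-334\right) 133 + 157 = -44422 + 157 = -44265$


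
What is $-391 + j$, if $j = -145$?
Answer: $-536$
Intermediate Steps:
$-391 + j = -391 - 145 = -536$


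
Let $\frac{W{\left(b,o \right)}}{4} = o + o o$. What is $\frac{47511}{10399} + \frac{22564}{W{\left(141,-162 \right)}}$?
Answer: $\frac{1297842661}{271226718} \approx 4.7851$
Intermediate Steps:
$W{\left(b,o \right)} = 4 o + 4 o^{2}$ ($W{\left(b,o \right)} = 4 \left(o + o o\right) = 4 \left(o + o^{2}\right) = 4 o + 4 o^{2}$)
$\frac{47511}{10399} + \frac{22564}{W{\left(141,-162 \right)}} = \frac{47511}{10399} + \frac{22564}{4 \left(-162\right) \left(1 - 162\right)} = 47511 \cdot \frac{1}{10399} + \frac{22564}{4 \left(-162\right) \left(-161\right)} = \frac{47511}{10399} + \frac{22564}{104328} = \frac{47511}{10399} + 22564 \cdot \frac{1}{104328} = \frac{47511}{10399} + \frac{5641}{26082} = \frac{1297842661}{271226718}$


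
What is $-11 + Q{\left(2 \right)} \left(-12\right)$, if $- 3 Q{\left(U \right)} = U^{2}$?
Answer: $5$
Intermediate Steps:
$Q{\left(U \right)} = - \frac{U^{2}}{3}$
$-11 + Q{\left(2 \right)} \left(-12\right) = -11 + - \frac{2^{2}}{3} \left(-12\right) = -11 + \left(- \frac{1}{3}\right) 4 \left(-12\right) = -11 - -16 = -11 + 16 = 5$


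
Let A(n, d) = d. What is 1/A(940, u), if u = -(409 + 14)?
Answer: -1/423 ≈ -0.0023641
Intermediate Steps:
u = -423 (u = -1*423 = -423)
1/A(940, u) = 1/(-423) = -1/423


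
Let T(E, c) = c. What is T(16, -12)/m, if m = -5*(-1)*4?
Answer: -⅗ ≈ -0.60000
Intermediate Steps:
m = 20 (m = 5*4 = 20)
T(16, -12)/m = -12/20 = -12*1/20 = -⅗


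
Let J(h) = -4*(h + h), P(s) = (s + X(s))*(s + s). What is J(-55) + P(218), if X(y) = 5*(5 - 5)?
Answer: 95488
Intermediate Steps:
X(y) = 0 (X(y) = 5*0 = 0)
P(s) = 2*s² (P(s) = (s + 0)*(s + s) = s*(2*s) = 2*s²)
J(h) = -8*h
J(-55) + P(218) = -8*(-55) + 2*218² = 440 + 2*47524 = 440 + 95048 = 95488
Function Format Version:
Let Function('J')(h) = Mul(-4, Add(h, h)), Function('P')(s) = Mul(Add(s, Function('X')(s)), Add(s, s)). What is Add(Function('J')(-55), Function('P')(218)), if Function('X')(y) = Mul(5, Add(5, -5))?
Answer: 95488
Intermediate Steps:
Function('X')(y) = 0 (Function('X')(y) = Mul(5, 0) = 0)
Function('P')(s) = Mul(2, Pow(s, 2)) (Function('P')(s) = Mul(Add(s, 0), Add(s, s)) = Mul(s, Mul(2, s)) = Mul(2, Pow(s, 2)))
Function('J')(h) = Mul(-8, h) (Function('J')(h) = Mul(-4, Mul(2, h)) = Mul(-8, h))
Add(Function('J')(-55), Function('P')(218)) = Add(Mul(-8, -55), Mul(2, Pow(218, 2))) = Add(440, Mul(2, 47524)) = Add(440, 95048) = 95488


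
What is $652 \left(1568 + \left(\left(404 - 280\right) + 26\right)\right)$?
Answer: $1120136$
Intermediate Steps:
$652 \left(1568 + \left(\left(404 - 280\right) + 26\right)\right) = 652 \left(1568 + \left(124 + 26\right)\right) = 652 \left(1568 + 150\right) = 652 \cdot 1718 = 1120136$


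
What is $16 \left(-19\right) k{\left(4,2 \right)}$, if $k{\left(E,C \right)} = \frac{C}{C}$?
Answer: $-304$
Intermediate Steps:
$k{\left(E,C \right)} = 1$
$16 \left(-19\right) k{\left(4,2 \right)} = 16 \left(-19\right) 1 = \left(-304\right) 1 = -304$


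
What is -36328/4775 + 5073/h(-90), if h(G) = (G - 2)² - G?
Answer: -286526137/40845350 ≈ -7.0149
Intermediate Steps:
h(G) = (-2 + G)² - G
-36328/4775 + 5073/h(-90) = -36328/4775 + 5073/((-2 - 90)² - 1*(-90)) = -36328*1/4775 + 5073/((-92)² + 90) = -36328/4775 + 5073/(8464 + 90) = -36328/4775 + 5073/8554 = -286526137/40845350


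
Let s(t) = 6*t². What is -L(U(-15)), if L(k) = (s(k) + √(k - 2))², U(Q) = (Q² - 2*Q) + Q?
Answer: -(345600 + √238)² ≈ -1.1945e+11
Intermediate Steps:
U(Q) = Q² - Q
L(k) = (√(-2 + k) + 6*k²)² (L(k) = (6*k² + √(k - 2))² = (6*k² + √(-2 + k))² = (√(-2 + k) + 6*k²)²)
-L(U(-15)) = -(√(-2 - 15*(-1 - 15)) + 6*(-15*(-1 - 15))²)² = -(√(-2 - 15*(-16)) + 6*(-15*(-16))²)² = -(√(-2 + 240) + 6*240²)² = -(√238 + 6*57600)² = -(√238 + 345600)² = -(345600 + √238)²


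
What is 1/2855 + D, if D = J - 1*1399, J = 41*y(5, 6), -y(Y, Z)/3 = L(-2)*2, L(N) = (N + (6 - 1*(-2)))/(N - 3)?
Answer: -3151348/2855 ≈ -1103.8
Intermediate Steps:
L(N) = (8 + N)/(-3 + N) (L(N) = (N + (6 + 2))/(-3 + N) = (N + 8)/(-3 + N) = (8 + N)/(-3 + N))
y(Y, Z) = 36/5 (y(Y, Z) = -3*(8 - 2)/(-3 - 2)*2 = -3*6/(-5)*2 = -3*(-⅕*6)*2 = -(-18)*2/5 = -3*(-12/5) = 36/5)
J = 1476/5 (J = 41*(36/5) = 1476/5 ≈ 295.20)
D = -5519/5 (D = 1476/5 - 1*1399 = 1476/5 - 1399 = -5519/5 ≈ -1103.8)
1/2855 + D = 1/2855 - 5519/5 = -3151348/2855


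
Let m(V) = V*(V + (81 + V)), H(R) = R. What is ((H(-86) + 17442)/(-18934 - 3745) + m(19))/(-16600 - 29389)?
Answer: -51259863/1042984531 ≈ -0.049147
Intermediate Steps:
m(V) = V*(81 + 2*V)
((H(-86) + 17442)/(-18934 - 3745) + m(19))/(-16600 - 29389) = ((-86 + 17442)/(-18934 - 3745) + 19*(81 + 2*19))/(-16600 - 29389) = (17356/(-22679) + 19*(81 + 38))/(-45989) = (17356*(-1/22679) + 19*119)*(-1/45989) = (-17356/22679 + 2261)*(-1/45989) = (51259863/22679)*(-1/45989) = -51259863/1042984531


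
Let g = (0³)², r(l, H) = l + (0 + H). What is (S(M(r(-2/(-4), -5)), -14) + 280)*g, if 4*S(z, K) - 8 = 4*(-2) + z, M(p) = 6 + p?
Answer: 0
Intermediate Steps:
r(l, H) = H + l (r(l, H) = l + H = H + l)
g = 0 (g = 0² = 0)
S(z, K) = z/4 (S(z, K) = 2 + (4*(-2) + z)/4 = 2 + (-8 + z)/4 = 2 + (-2 + z/4) = z/4)
(S(M(r(-2/(-4), -5)), -14) + 280)*g = ((6 + (-5 - 2/(-4)))/4 + 280)*0 = ((6 + (-5 - 2*(-¼)))/4 + 280)*0 = ((6 + (-5 + ½))/4 + 280)*0 = ((6 - 9/2)/4 + 280)*0 = ((¼)*(3/2) + 280)*0 = (3/8 + 280)*0 = (2243/8)*0 = 0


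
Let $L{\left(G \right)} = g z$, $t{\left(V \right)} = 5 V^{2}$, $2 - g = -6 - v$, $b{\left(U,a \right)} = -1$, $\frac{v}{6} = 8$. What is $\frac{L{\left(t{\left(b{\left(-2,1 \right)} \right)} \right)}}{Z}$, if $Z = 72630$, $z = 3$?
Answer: $\frac{28}{12105} \approx 0.0023131$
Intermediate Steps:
$v = 48$ ($v = 6 \cdot 8 = 48$)
$g = 56$ ($g = 2 - \left(-6 - 48\right) = 2 - -54 = 2 + 54 = 56$)
$L{\left(G \right)} = 168$ ($L{\left(G \right)} = 56 \cdot 3 = 168$)
$\frac{L{\left(t{\left(b{\left(-2,1 \right)} \right)} \right)}}{Z} = \frac{168}{72630} = 168 \cdot \frac{1}{72630} = \frac{28}{12105}$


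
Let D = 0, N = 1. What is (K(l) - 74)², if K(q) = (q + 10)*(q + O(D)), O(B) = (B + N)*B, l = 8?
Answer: 4900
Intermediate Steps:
O(B) = B*(1 + B) (O(B) = (B + 1)*B = (1 + B)*B = B*(1 + B))
K(q) = q*(10 + q) (K(q) = (q + 10)*(q + 0*(1 + 0)) = (10 + q)*(q + 0*1) = (10 + q)*(q + 0) = (10 + q)*q = q*(10 + q))
(K(l) - 74)² = (8*(10 + 8) - 74)² = (8*18 - 74)² = (144 - 74)² = 70² = 4900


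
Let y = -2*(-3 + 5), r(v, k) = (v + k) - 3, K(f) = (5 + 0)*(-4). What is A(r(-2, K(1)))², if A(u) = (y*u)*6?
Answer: 360000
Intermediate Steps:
K(f) = -20 (K(f) = 5*(-4) = -20)
r(v, k) = -3 + k + v (r(v, k) = (k + v) - 3 = -3 + k + v)
y = -4 (y = -2*2 = -4)
A(u) = -24*u (A(u) = -4*u*6 = -24*u)
A(r(-2, K(1)))² = (-24*(-3 - 20 - 2))² = (-24*(-25))² = 600² = 360000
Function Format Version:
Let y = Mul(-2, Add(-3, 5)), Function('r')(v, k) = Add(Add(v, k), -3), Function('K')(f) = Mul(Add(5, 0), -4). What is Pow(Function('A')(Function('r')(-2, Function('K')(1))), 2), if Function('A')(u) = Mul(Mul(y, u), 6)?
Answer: 360000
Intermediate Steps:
Function('K')(f) = -20 (Function('K')(f) = Mul(5, -4) = -20)
Function('r')(v, k) = Add(-3, k, v) (Function('r')(v, k) = Add(Add(k, v), -3) = Add(-3, k, v))
y = -4 (y = Mul(-2, 2) = -4)
Function('A')(u) = Mul(-24, u) (Function('A')(u) = Mul(Mul(-4, u), 6) = Mul(-24, u))
Pow(Function('A')(Function('r')(-2, Function('K')(1))), 2) = Pow(Mul(-24, Add(-3, -20, -2)), 2) = Pow(Mul(-24, -25), 2) = Pow(600, 2) = 360000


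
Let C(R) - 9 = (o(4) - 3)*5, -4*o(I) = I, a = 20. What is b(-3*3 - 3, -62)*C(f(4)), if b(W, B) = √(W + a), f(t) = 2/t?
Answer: -22*√2 ≈ -31.113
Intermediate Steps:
o(I) = -I/4
C(R) = -11 (C(R) = 9 + (-¼*4 - 3)*5 = 9 + (-1 - 3)*5 = 9 - 4*5 = 9 - 20 = -11)
b(W, B) = √(20 + W) (b(W, B) = √(W + 20) = √(20 + W))
b(-3*3 - 3, -62)*C(f(4)) = √(20 + (-3*3 - 3))*(-11) = √(20 + (-9 - 3))*(-11) = √(20 - 12)*(-11) = √8*(-11) = (2*√2)*(-11) = -22*√2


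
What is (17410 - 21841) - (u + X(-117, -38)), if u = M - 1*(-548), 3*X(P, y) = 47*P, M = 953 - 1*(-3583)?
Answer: -7682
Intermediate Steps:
M = 4536 (M = 953 + 3583 = 4536)
X(P, y) = 47*P/3 (X(P, y) = (47*P)/3 = 47*P/3)
u = 5084 (u = 4536 - 1*(-548) = 4536 + 548 = 5084)
(17410 - 21841) - (u + X(-117, -38)) = (17410 - 21841) - (5084 + (47/3)*(-117)) = -4431 - (5084 - 1833) = -4431 - 1*3251 = -4431 - 3251 = -7682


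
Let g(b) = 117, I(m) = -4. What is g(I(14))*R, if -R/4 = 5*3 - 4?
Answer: -5148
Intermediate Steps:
R = -44 (R = -4*(5*3 - 4) = -4*(15 - 4) = -4*11 = -44)
g(I(14))*R = 117*(-44) = -5148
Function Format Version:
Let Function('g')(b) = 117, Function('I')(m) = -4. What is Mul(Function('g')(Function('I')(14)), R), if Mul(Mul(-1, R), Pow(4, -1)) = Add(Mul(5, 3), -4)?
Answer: -5148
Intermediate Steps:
R = -44 (R = Mul(-4, Add(Mul(5, 3), -4)) = Mul(-4, Add(15, -4)) = Mul(-4, 11) = -44)
Mul(Function('g')(Function('I')(14)), R) = Mul(117, -44) = -5148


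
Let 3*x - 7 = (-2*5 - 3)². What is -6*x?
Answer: -352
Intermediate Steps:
x = 176/3 (x = 7/3 + (-2*5 - 3)²/3 = 7/3 + (-10 - 3)²/3 = 7/3 + (⅓)*(-13)² = 7/3 + (⅓)*169 = 7/3 + 169/3 = 176/3 ≈ 58.667)
-6*x = -6*176/3 = -352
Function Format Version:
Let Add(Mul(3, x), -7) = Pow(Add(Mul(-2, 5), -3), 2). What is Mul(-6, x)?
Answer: -352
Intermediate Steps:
x = Rational(176, 3) (x = Add(Rational(7, 3), Mul(Rational(1, 3), Pow(Add(Mul(-2, 5), -3), 2))) = Add(Rational(7, 3), Mul(Rational(1, 3), Pow(Add(-10, -3), 2))) = Add(Rational(7, 3), Mul(Rational(1, 3), Pow(-13, 2))) = Add(Rational(7, 3), Mul(Rational(1, 3), 169)) = Add(Rational(7, 3), Rational(169, 3)) = Rational(176, 3) ≈ 58.667)
Mul(-6, x) = Mul(-6, Rational(176, 3)) = -352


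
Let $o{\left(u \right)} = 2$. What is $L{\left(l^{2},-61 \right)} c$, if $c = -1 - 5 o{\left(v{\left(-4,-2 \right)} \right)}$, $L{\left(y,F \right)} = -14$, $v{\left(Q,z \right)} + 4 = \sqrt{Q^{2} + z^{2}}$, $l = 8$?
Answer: $154$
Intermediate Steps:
$v{\left(Q,z \right)} = -4 + \sqrt{Q^{2} + z^{2}}$
$c = -11$ ($c = -1 - 10 = -11$)
$L{\left(l^{2},-61 \right)} c = \left(-14\right) \left(-11\right) = 154$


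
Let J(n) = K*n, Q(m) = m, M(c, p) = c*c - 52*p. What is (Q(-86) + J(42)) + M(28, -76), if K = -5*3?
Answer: 4020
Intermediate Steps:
K = -15
M(c, p) = c² - 52*p
J(n) = -15*n
(Q(-86) + J(42)) + M(28, -76) = (-86 - 15*42) + (28² - 52*(-76)) = (-86 - 630) + (784 + 3952) = -716 + 4736 = 4020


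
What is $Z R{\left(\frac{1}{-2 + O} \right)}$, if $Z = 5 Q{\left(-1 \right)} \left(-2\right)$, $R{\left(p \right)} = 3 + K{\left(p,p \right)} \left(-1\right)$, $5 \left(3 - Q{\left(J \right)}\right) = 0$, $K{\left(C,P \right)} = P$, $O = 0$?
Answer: $-105$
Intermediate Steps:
$Q{\left(J \right)} = 3$ ($Q{\left(J \right)} = 3 - 0 = 3 + 0 = 3$)
$R{\left(p \right)} = 3 - p$ ($R{\left(p \right)} = 3 + p \left(-1\right) = 3 - p$)
$Z = -30$ ($Z = 5 \cdot 3 \left(-2\right) = 15 \left(-2\right) = -30$)
$Z R{\left(\frac{1}{-2 + O} \right)} = - 30 \left(3 - \frac{1}{-2 + 0}\right) = - 30 \left(3 - \frac{1}{-2}\right) = - 30 \left(3 - - \frac{1}{2}\right) = - 30 \left(3 + \frac{1}{2}\right) = \left(-30\right) \frac{7}{2} = -105$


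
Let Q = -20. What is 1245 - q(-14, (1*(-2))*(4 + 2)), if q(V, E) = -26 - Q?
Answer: 1251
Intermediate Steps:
q(V, E) = -6 (q(V, E) = -26 - 1*(-20) = -26 + 20 = -6)
1245 - q(-14, (1*(-2))*(4 + 2)) = 1245 - 1*(-6) = 1245 + 6 = 1251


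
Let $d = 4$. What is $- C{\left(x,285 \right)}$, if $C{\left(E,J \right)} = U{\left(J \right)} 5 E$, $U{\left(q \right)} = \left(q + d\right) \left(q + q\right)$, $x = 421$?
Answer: $-346756650$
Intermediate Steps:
$U{\left(q \right)} = 2 q \left(4 + q\right)$ ($U{\left(q \right)} = \left(q + 4\right) \left(q + q\right) = \left(4 + q\right) 2 q = 2 q \left(4 + q\right)$)
$C{\left(E,J \right)} = 10 E J \left(4 + J\right)$ ($C{\left(E,J \right)} = 2 J \left(4 + J\right) 5 E = 10 J \left(4 + J\right) E = 10 E J \left(4 + J\right)$)
$- C{\left(x,285 \right)} = - 10 \cdot 421 \cdot 285 \left(4 + 285\right) = - 10 \cdot 421 \cdot 285 \cdot 289 = \left(-1\right) 346756650 = -346756650$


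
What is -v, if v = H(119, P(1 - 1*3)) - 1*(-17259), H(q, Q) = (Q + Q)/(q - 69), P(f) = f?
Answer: -431473/25 ≈ -17259.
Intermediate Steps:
H(q, Q) = 2*Q/(-69 + q) (H(q, Q) = (2*Q)/(-69 + q) = 2*Q/(-69 + q))
v = 431473/25 (v = 2*(1 - 1*3)/(-69 + 119) - 1*(-17259) = 2*(1 - 3)/50 + 17259 = 2*(-2)*(1/50) + 17259 = -2/25 + 17259 = 431473/25 ≈ 17259.)
-v = -1*431473/25 = -431473/25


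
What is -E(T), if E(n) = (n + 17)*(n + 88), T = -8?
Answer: -720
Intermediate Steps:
E(n) = (17 + n)*(88 + n)
-E(T) = -(1496 + (-8)² + 105*(-8)) = -(1496 + 64 - 840) = -1*720 = -720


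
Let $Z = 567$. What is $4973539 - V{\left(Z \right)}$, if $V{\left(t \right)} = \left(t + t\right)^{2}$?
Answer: $3687583$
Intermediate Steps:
$V{\left(t \right)} = 4 t^{2}$ ($V{\left(t \right)} = \left(2 t\right)^{2} = 4 t^{2}$)
$4973539 - V{\left(Z \right)} = 4973539 - 4 \cdot 567^{2} = 4973539 - 4 \cdot 321489 = 4973539 - 1285956 = 3687583$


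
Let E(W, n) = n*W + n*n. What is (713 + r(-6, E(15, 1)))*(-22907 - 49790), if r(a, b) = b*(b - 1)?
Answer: -69280241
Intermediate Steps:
E(W, n) = n² + W*n (E(W, n) = W*n + n² = n² + W*n)
r(a, b) = b*(-1 + b)
(713 + r(-6, E(15, 1)))*(-22907 - 49790) = (713 + (1*(15 + 1))*(-1 + 1*(15 + 1)))*(-22907 - 49790) = (713 + (1*16)*(-1 + 1*16))*(-72697) = (713 + 16*(-1 + 16))*(-72697) = (713 + 16*15)*(-72697) = (713 + 240)*(-72697) = 953*(-72697) = -69280241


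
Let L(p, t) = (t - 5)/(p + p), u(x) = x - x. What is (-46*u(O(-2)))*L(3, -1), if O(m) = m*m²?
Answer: 0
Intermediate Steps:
O(m) = m³
u(x) = 0
L(p, t) = (-5 + t)/(2*p) (L(p, t) = (-5 + t)/((2*p)) = (-5 + t)*(1/(2*p)) = (-5 + t)/(2*p))
(-46*u(O(-2)))*L(3, -1) = (-46*0)*((½)*(-5 - 1)/3) = 0*((½)*(⅓)*(-6)) = 0*(-1) = 0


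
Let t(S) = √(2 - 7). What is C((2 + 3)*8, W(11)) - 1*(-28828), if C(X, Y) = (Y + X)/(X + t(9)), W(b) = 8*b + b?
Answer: 9254900/321 - 139*I*√5/1605 ≈ 28831.0 - 0.19365*I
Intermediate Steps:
t(S) = I*√5 (t(S) = √(-5) = I*√5)
W(b) = 9*b
C(X, Y) = (X + Y)/(X + I*√5) (C(X, Y) = (Y + X)/(X + I*√5) = (X + Y)/(X + I*√5))
C((2 + 3)*8, W(11)) - 1*(-28828) = ((2 + 3)*8 + 9*11)/((2 + 3)*8 + I*√5) - 1*(-28828) = (5*8 + 99)/(5*8 + I*√5) + 28828 = (40 + 99)/(40 + I*√5) + 28828 = 139/(40 + I*√5) + 28828 = 28828 + 139/(40 + I*√5)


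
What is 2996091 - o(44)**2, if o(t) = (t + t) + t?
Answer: 2978667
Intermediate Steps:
o(t) = 3*t (o(t) = 2*t + t = 3*t)
2996091 - o(44)**2 = 2996091 - (3*44)**2 = 2996091 - 1*132**2 = 2996091 - 1*17424 = 2996091 - 17424 = 2978667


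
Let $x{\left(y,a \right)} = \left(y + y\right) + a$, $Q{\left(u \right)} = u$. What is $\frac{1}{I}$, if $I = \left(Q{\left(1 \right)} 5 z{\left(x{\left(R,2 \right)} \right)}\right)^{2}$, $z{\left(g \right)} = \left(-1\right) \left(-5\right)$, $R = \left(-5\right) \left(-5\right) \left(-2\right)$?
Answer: $\frac{1}{625} \approx 0.0016$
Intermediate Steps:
$R = -50$ ($R = 25 \left(-2\right) = -50$)
$x{\left(y,a \right)} = a + 2 y$ ($x{\left(y,a \right)} = 2 y + a = a + 2 y$)
$z{\left(g \right)} = 5$
$I = 625$ ($I = \left(1 \cdot 5 \cdot 5\right)^{2} = \left(5 \cdot 5\right)^{2} = 25^{2} = 625$)
$\frac{1}{I} = \frac{1}{625}$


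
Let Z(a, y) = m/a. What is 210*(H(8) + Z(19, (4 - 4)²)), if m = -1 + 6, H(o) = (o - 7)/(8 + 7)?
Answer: 1316/19 ≈ 69.263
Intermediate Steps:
H(o) = -7/15 + o/15 (H(o) = (-7 + o)/15 = (-7 + o)*(1/15) = -7/15 + o/15)
m = 5
Z(a, y) = 5/a
210*(H(8) + Z(19, (4 - 4)²)) = 210*((-7/15 + (1/15)*8) + 5/19) = 210*((-7/15 + 8/15) + 5*(1/19)) = 210*(1/15 + 5/19) = 210*(94/285) = 1316/19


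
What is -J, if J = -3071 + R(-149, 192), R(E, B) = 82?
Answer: 2989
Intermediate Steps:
J = -2989 (J = -3071 + 82 = -2989)
-J = -1*(-2989) = 2989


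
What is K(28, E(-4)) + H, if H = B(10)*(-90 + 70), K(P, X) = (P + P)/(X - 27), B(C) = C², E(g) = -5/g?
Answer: -206224/103 ≈ -2002.2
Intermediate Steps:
K(P, X) = 2*P/(-27 + X) (K(P, X) = (2*P)/(-27 + X) = 2*P/(-27 + X))
H = -2000 (H = 10²*(-90 + 70) = 100*(-20) = -2000)
K(28, E(-4)) + H = 2*28/(-27 - 5/(-4)) - 2000 = 2*28/(-27 - 5*(-¼)) - 2000 = 2*28/(-27 + 5/4) - 2000 = 2*28/(-103/4) - 2000 = 2*28*(-4/103) - 2000 = -224/103 - 2000 = -206224/103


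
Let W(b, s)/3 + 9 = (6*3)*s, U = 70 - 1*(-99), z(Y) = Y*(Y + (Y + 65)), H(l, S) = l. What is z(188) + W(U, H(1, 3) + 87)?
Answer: 87633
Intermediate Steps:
z(Y) = Y*(65 + 2*Y) (z(Y) = Y*(Y + (65 + Y)) = Y*(65 + 2*Y))
U = 169 (U = 70 + 99 = 169)
W(b, s) = -27 + 54*s (W(b, s) = -27 + 3*((6*3)*s) = -27 + 3*(18*s) = -27 + 54*s)
z(188) + W(U, H(1, 3) + 87) = 188*(65 + 2*188) + (-27 + 54*(1 + 87)) = 188*(65 + 376) + (-27 + 54*88) = 188*441 + (-27 + 4752) = 82908 + 4725 = 87633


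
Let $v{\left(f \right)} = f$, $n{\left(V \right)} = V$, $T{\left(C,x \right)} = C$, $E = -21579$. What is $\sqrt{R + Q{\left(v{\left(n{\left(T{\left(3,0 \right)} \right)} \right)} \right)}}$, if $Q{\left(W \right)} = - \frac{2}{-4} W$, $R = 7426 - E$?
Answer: $\frac{\sqrt{116026}}{2} \approx 170.31$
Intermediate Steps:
$R = 29005$ ($R = 7426 - -21579 = 7426 + 21579 = 29005$)
$Q{\left(W \right)} = \frac{W}{2}$ ($Q{\left(W \right)} = \left(-2\right) \left(- \frac{1}{4}\right) W = \frac{W}{2}$)
$\sqrt{R + Q{\left(v{\left(n{\left(T{\left(3,0 \right)} \right)} \right)} \right)}} = \sqrt{29005 + \frac{1}{2} \cdot 3} = \sqrt{29005 + \frac{3}{2}} = \sqrt{\frac{58013}{2}} = \frac{\sqrt{116026}}{2}$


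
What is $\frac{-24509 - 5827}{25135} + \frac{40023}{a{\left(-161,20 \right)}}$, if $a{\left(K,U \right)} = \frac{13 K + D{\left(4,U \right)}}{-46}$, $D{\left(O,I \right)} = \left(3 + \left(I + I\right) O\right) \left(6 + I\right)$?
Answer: $- \frac{56169774}{65351} \approx -859.51$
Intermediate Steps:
$D{\left(O,I \right)} = \left(3 + 2 I O\right) \left(6 + I\right)$
$a{\left(K,U \right)} = - \frac{9}{23} - \frac{51 U}{46} - \frac{13 K}{46} - \frac{4 U^{2}}{23}$ ($a{\left(K,U \right)} = \frac{13 K + \left(18 + 3 U + 2 \cdot 4 U^{2} + 12 U 4\right)}{-46} = \left(13 K + \left(18 + 3 U + 8 U^{2} + 48 U\right)\right) \left(- \frac{1}{46}\right) = \left(13 K + \left(18 + 8 U^{2} + 51 U\right)\right) \left(- \frac{1}{46}\right) = \left(18 + 8 U^{2} + 13 K + 51 U\right) \left(- \frac{1}{46}\right) = - \frac{9}{23} - \frac{51 U}{46} - \frac{13 K}{46} - \frac{4 U^{2}}{23}$)
$\frac{-24509 - 5827}{25135} + \frac{40023}{a{\left(-161,20 \right)}} = \frac{-24509 - 5827}{25135} + \frac{40023}{- \frac{9}{23} - \frac{510}{23} - - \frac{91}{2} - \frac{4 \cdot 20^{2}}{23}} = \left(-24509 - 5827\right) \frac{1}{25135} + \frac{40023}{- \frac{9}{23} - \frac{510}{23} + \frac{91}{2} - \frac{1600}{23}} = \left(-30336\right) \frac{1}{25135} + \frac{40023}{- \frac{9}{23} - \frac{510}{23} + \frac{91}{2} - \frac{1600}{23}} = - \frac{30336}{25135} + \frac{40023}{- \frac{2145}{46}} = - \frac{30336}{25135} + 40023 \left(- \frac{46}{2145}\right) = - \frac{30336}{25135} - \frac{613686}{715} = - \frac{56169774}{65351}$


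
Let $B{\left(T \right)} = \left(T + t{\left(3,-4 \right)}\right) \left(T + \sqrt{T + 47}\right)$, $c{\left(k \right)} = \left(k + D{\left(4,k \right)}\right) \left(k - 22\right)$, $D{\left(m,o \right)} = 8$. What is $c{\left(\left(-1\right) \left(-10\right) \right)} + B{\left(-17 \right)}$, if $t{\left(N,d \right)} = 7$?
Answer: $-46 - 10 \sqrt{30} \approx -100.77$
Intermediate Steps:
$c{\left(k \right)} = \left(-22 + k\right) \left(8 + k\right)$ ($c{\left(k \right)} = \left(k + 8\right) \left(k - 22\right) = \left(8 + k\right) \left(-22 + k\right) = \left(-22 + k\right) \left(8 + k\right)$)
$B{\left(T \right)} = \left(7 + T\right) \left(T + \sqrt{47 + T}\right)$ ($B{\left(T \right)} = \left(T + 7\right) \left(T + \sqrt{T + 47}\right) = \left(7 + T\right) \left(T + \sqrt{47 + T}\right)$)
$c{\left(\left(-1\right) \left(-10\right) \right)} + B{\left(-17 \right)} = \left(-176 + \left(\left(-1\right) \left(-10\right)\right)^{2} - 14 \left(\left(-1\right) \left(-10\right)\right)\right) + \left(\left(-17\right)^{2} + 7 \left(-17\right) + 7 \sqrt{47 - 17} - 17 \sqrt{47 - 17}\right) = \left(-176 + 10^{2} - 140\right) + \left(289 - 119 + 7 \sqrt{30} - 17 \sqrt{30}\right) = \left(-176 + 100 - 140\right) + \left(170 - 10 \sqrt{30}\right) = -216 + \left(170 - 10 \sqrt{30}\right) = -46 - 10 \sqrt{30}$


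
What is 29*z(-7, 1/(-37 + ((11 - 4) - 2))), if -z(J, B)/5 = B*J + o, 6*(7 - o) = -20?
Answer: -146885/96 ≈ -1530.1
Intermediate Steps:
o = 31/3 (o = 7 - 1/6*(-20) = 7 + 10/3 = 31/3 ≈ 10.333)
z(J, B) = -155/3 - 5*B*J (z(J, B) = -5*(B*J + 31/3) = -5*(31/3 + B*J) = -155/3 - 5*B*J)
29*z(-7, 1/(-37 + ((11 - 4) - 2))) = 29*(-155/3 - 5*(-7)/(-37 + ((11 - 4) - 2))) = 29*(-155/3 - 5*(-7)/(-37 + (7 - 2))) = 29*(-155/3 - 5*(-7)/(-37 + 5)) = 29*(-155/3 - 5*(-7)/(-32)) = 29*(-155/3 - 5*(-1/32)*(-7)) = 29*(-155/3 - 35/32) = 29*(-5065/96) = -146885/96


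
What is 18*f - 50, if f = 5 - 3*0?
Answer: 40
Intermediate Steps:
f = 5 (f = 5 + 0 = 5)
18*f - 50 = 18*5 - 50 = 90 - 50 = 40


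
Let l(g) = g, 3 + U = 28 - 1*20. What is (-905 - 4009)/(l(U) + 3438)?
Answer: -4914/3443 ≈ -1.4272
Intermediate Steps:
U = 5 (U = -3 + (28 - 1*20) = -3 + (28 - 20) = -3 + 8 = 5)
(-905 - 4009)/(l(U) + 3438) = (-905 - 4009)/(5 + 3438) = -4914/3443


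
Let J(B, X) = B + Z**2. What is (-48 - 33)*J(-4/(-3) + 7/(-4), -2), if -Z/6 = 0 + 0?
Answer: 135/4 ≈ 33.750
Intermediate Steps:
Z = 0 (Z = -6*(0 + 0) = -6*0 = 0)
J(B, X) = B (J(B, X) = B + 0**2 = B + 0 = B)
(-48 - 33)*J(-4/(-3) + 7/(-4), -2) = (-48 - 33)*(-4/(-3) + 7/(-4)) = -81*(-4*(-1/3) + 7*(-1/4)) = -81*(4/3 - 7/4) = -81*(-5/12) = 135/4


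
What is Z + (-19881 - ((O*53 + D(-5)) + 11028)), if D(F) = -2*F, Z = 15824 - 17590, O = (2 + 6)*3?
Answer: -33957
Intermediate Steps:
O = 24 (O = 8*3 = 24)
Z = -1766
Z + (-19881 - ((O*53 + D(-5)) + 11028)) = -1766 + (-19881 - ((24*53 - 2*(-5)) + 11028)) = -1766 + (-19881 - ((1272 + 10) + 11028)) = -1766 + (-19881 - (1282 + 11028)) = -1766 + (-19881 - 1*12310) = -1766 + (-19881 - 12310) = -1766 - 32191 = -33957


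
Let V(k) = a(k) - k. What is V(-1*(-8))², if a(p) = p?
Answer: 0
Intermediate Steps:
V(k) = 0 (V(k) = k - k = 0)
V(-1*(-8))² = 0² = 0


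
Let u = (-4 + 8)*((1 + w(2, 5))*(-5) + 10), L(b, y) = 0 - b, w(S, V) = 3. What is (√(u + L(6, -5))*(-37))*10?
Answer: -370*I*√46 ≈ -2509.5*I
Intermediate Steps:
L(b, y) = -b
u = -40 (u = (-4 + 8)*((1 + 3)*(-5) + 10) = 4*(4*(-5) + 10) = 4*(-20 + 10) = 4*(-10) = -40)
(√(u + L(6, -5))*(-37))*10 = (√(-40 - 1*6)*(-37))*10 = (√(-40 - 6)*(-37))*10 = (√(-46)*(-37))*10 = ((I*√46)*(-37))*10 = -37*I*√46*10 = -370*I*√46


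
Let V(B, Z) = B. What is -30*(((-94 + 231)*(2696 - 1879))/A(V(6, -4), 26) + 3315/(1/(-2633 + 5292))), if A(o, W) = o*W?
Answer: -6875935945/26 ≈ -2.6446e+8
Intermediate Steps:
A(o, W) = W*o
-30*(((-94 + 231)*(2696 - 1879))/A(V(6, -4), 26) + 3315/(1/(-2633 + 5292))) = -30*(((-94 + 231)*(2696 - 1879))/((26*6)) + 3315/(1/(-2633 + 5292))) = -30*((137*817)/156 + 3315/(1/2659)) = -30*(111929*(1/156) + 3315/(1/2659)) = -30*(111929/156 + 3315*2659) = -30*(111929/156 + 8814585) = -30*1375187189/156 = -6875935945/26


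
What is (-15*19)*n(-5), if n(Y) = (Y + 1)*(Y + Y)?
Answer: -11400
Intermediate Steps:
n(Y) = 2*Y*(1 + Y) (n(Y) = (1 + Y)*(2*Y) = 2*Y*(1 + Y))
(-15*19)*n(-5) = (-15*19)*(2*(-5)*(1 - 5)) = -570*(-5)*(-4) = -285*40 = -11400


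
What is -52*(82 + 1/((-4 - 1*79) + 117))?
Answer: -72514/17 ≈ -4265.5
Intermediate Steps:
-52*(82 + 1/((-4 - 1*79) + 117)) = -52*(82 + 1/((-4 - 79) + 117)) = -52*(82 + 1/(-83 + 117)) = -52*(82 + 1/34) = -52*2789/34 = -72514/17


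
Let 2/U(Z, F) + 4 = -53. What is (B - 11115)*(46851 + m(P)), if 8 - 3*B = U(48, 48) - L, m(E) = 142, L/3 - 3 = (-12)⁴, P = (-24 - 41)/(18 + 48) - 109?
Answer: 77358090866/171 ≈ 4.5239e+8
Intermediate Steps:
U(Z, F) = -2/57 (U(Z, F) = 2/(-4 - 53) = 2/(-57) = 2*(-1/57) = -2/57)
P = -7259/66 (P = -65/66 - 109 = -7259/66 ≈ -109.98)
L = 62217 (L = 9 + 3*(-12)⁴ = 9 + 3*20736 = 9 + 62208 = 62217)
B = 3546827/171 (B = 8/3 - (-2/57 - 1*62217)/3 = 8/3 - (-2/57 - 62217)/3 = 8/3 - ⅓*(-3546371/57) = 8/3 + 3546371/171 = 3546827/171 ≈ 20742.)
(B - 11115)*(46851 + m(P)) = (3546827/171 - 11115)*(46851 + 142) = (1646162/171)*46993 = 77358090866/171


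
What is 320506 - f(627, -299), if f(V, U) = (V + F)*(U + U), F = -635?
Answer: 315722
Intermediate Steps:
f(V, U) = 2*U*(-635 + V) (f(V, U) = (V - 635)*(U + U) = (-635 + V)*(2*U) = 2*U*(-635 + V))
320506 - f(627, -299) = 320506 - 2*(-299)*(-635 + 627) = 320506 - 2*(-299)*(-8) = 320506 - 1*4784 = 320506 - 4784 = 315722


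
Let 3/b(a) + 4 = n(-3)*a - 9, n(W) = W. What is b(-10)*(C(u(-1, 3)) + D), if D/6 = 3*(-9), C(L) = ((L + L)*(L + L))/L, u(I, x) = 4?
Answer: -438/17 ≈ -25.765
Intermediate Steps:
C(L) = 4*L (C(L) = ((2*L)*(2*L))/L = (4*L²)/L = 4*L)
b(a) = 3/(-13 - 3*a) (b(a) = 3/(-4 + (-3*a - 9)) = 3/(-4 + (-9 - 3*a)) = 3/(-13 - 3*a))
D = -162 (D = 6*(3*(-9)) = 6*(-27) = -162)
b(-10)*(C(u(-1, 3)) + D) = (3/(-13 - 3*(-10)))*(4*4 - 162) = (3/(-13 + 30))*(16 - 162) = (3/17)*(-146) = -438/17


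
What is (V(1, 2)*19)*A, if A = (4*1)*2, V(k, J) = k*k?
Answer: 152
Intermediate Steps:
V(k, J) = k²
A = 8 (A = 4*2 = 8)
(V(1, 2)*19)*A = (1²*19)*8 = (1*19)*8 = 19*8 = 152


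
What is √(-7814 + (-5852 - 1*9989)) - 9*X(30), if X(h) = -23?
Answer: 207 + I*√23655 ≈ 207.0 + 153.8*I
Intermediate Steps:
√(-7814 + (-5852 - 1*9989)) - 9*X(30) = √(-7814 + (-5852 - 1*9989)) - 9*(-23) = √(-7814 + (-5852 - 9989)) + 207 = √(-7814 - 15841) + 207 = √(-23655) + 207 = I*√23655 + 207 = 207 + I*√23655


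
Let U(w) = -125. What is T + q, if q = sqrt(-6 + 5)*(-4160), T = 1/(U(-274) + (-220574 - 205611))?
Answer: -1/426310 - 4160*I ≈ -2.3457e-6 - 4160.0*I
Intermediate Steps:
T = -1/426310 (T = 1/(-125 + (-220574 - 205611)) = 1/(-125 - 426185) = 1/(-426310) = -1/426310 ≈ -2.3457e-6)
q = -4160*I (q = sqrt(-1)*(-4160) = I*(-4160) = -4160*I ≈ -4160.0*I)
T + q = -1/426310 - 4160*I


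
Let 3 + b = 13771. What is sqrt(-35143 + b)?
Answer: 15*I*sqrt(95) ≈ 146.2*I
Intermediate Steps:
b = 13768 (b = -3 + 13771 = 13768)
sqrt(-35143 + b) = sqrt(-35143 + 13768) = sqrt(-21375) = 15*I*sqrt(95)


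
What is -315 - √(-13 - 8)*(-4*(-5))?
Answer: -315 - 20*I*√21 ≈ -315.0 - 91.651*I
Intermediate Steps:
-315 - √(-13 - 8)*(-4*(-5)) = -315 - √(-21)*20 = -315 - I*√21*20 = -315 - 20*I*√21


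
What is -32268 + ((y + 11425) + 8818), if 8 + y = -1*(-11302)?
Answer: -731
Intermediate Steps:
y = 11294 (y = -8 - 1*(-11302) = -8 + 11302 = 11294)
-32268 + ((y + 11425) + 8818) = -32268 + ((11294 + 11425) + 8818) = -32268 + (22719 + 8818) = -32268 + 31537 = -731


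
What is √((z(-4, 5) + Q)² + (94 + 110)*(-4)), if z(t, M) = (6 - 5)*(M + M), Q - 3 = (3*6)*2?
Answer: √1585 ≈ 39.812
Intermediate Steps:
Q = 39 (Q = 3 + (3*6)*2 = 3 + 18*2 = 3 + 36 = 39)
z(t, M) = 2*M (z(t, M) = 1*(2*M) = 2*M)
√((z(-4, 5) + Q)² + (94 + 110)*(-4)) = √((2*5 + 39)² + (94 + 110)*(-4)) = √((10 + 39)² + 204*(-4)) = √(49² - 816) = √(2401 - 816) = √1585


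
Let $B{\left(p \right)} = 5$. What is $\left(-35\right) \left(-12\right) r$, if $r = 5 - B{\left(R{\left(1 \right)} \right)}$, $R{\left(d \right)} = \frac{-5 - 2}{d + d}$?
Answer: $0$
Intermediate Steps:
$R{\left(d \right)} = - \frac{7}{2 d}$
$r = 0$ ($r = 5 - 5 = 0$)
$\left(-35\right) \left(-12\right) r = \left(-35\right) \left(-12\right) 0 = 420 \cdot 0 = 0$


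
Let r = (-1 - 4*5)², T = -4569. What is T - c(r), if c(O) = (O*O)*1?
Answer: -199050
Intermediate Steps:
r = 441 (r = (-1 - 20)² = (-21)² = 441)
c(O) = O² (c(O) = O²*1 = O²)
T - c(r) = -4569 - 1*441² = -4569 - 1*194481 = -4569 - 194481 = -199050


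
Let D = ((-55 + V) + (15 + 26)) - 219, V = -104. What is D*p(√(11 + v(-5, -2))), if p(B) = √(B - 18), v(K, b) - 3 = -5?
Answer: -337*I*√15 ≈ -1305.2*I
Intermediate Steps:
v(K, b) = -2 (v(K, b) = 3 - 5 = -2)
p(B) = √(-18 + B)
D = -337 (D = ((-55 - 104) + (15 + 26)) - 219 = (-159 + 41) - 219 = -118 - 219 = -337)
D*p(√(11 + v(-5, -2))) = -337*√(-18 + √(11 - 2)) = -337*√(-18 + √9) = -337*√(-18 + 3) = -337*I*√15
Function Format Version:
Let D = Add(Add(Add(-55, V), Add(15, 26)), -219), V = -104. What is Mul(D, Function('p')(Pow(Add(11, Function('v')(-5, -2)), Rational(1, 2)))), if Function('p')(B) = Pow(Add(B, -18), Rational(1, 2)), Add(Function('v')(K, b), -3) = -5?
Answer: Mul(-337, I, Pow(15, Rational(1, 2))) ≈ Mul(-1305.2, I)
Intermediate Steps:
Function('v')(K, b) = -2 (Function('v')(K, b) = Add(3, -5) = -2)
Function('p')(B) = Pow(Add(-18, B), Rational(1, 2))
D = -337 (D = Add(Add(Add(-55, -104), Add(15, 26)), -219) = Add(Add(-159, 41), -219) = Add(-118, -219) = -337)
Mul(D, Function('p')(Pow(Add(11, Function('v')(-5, -2)), Rational(1, 2)))) = Mul(-337, Pow(Add(-18, Pow(Add(11, -2), Rational(1, 2))), Rational(1, 2))) = Mul(-337, Pow(Add(-18, Pow(9, Rational(1, 2))), Rational(1, 2))) = Mul(-337, Pow(Add(-18, 3), Rational(1, 2))) = Mul(-337, Pow(-15, Rational(1, 2))) = Mul(-337, Mul(I, Pow(15, Rational(1, 2)))) = Mul(-337, I, Pow(15, Rational(1, 2)))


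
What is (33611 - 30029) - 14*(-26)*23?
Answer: 11954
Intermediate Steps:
(33611 - 30029) - 14*(-26)*23 = 3582 + 364*23 = 3582 + 8372 = 11954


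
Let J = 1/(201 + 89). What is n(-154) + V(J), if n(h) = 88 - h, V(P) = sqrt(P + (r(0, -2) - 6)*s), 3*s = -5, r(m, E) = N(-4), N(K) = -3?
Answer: 242 + sqrt(1261790)/290 ≈ 245.87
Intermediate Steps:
r(m, E) = -3
s = -5/3 (s = (1/3)*(-5) = -5/3 ≈ -1.6667)
J = 1/290 ≈ 0.0034483
V(P) = sqrt(15 + P) (V(P) = sqrt(P + (-3 - 6)*(-5/3)) = sqrt(P - 9*(-5/3)) = sqrt(P + 15) = sqrt(15 + P))
n(-154) + V(J) = (88 - 1*(-154)) + sqrt(15 + 1/290) = (88 + 154) + sqrt(4351/290) = 242 + sqrt(1261790)/290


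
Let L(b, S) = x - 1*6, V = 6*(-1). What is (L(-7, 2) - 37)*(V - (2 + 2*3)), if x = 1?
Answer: 588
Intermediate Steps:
V = -6
L(b, S) = -5 (L(b, S) = 1 - 1*6 = 1 - 6 = -5)
(L(-7, 2) - 37)*(V - (2 + 2*3)) = (-5 - 37)*(-6 - (2 + 2*3)) = -42*(-6 - (2 + 6)) = -42*(-6 - 1*8) = -42*(-6 - 8) = -42*(-14) = 588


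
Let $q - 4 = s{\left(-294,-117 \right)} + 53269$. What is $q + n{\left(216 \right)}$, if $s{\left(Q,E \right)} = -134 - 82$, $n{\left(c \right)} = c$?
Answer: $53273$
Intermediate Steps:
$s{\left(Q,E \right)} = -216$
$q = 53057$ ($q = 4 + \left(-216 + 53269\right) = 4 + 53053 = 53057$)
$q + n{\left(216 \right)} = 53057 + 216 = 53273$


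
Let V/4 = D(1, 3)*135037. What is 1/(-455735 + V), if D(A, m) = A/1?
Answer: 1/84413 ≈ 1.1847e-5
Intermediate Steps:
D(A, m) = A (D(A, m) = A*1 = A)
V = 540148 (V = 4*(1*135037) = 4*135037 = 540148)
1/(-455735 + V) = 1/(-455735 + 540148) = 1/84413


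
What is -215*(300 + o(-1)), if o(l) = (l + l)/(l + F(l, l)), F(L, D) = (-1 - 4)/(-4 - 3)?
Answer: -66005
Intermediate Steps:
F(L, D) = 5/7 (F(L, D) = -5/(-7) = -5*(-⅐) = 5/7)
o(l) = 2*l/(5/7 + l) (o(l) = (l + l)/(l + 5/7) = (2*l)/(5/7 + l) = 2*l/(5/7 + l))
-215*(300 + o(-1)) = -215*(300 + 14*(-1)/(5 + 7*(-1))) = -215*(300 + 14*(-1)/(5 - 7)) = -215*(300 + 14*(-1)/(-2)) = -215*(300 + 14*(-1)*(-½)) = -215*(300 + 7) = -215*307 = -66005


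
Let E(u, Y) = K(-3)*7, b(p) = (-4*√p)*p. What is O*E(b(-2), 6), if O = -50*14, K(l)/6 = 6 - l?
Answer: -264600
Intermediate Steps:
K(l) = 36 - 6*l (K(l) = 6*(6 - l) = 36 - 6*l)
b(p) = -4*p^(3/2)
E(u, Y) = 378 (E(u, Y) = (36 - 6*(-3))*7 = (36 + 18)*7 = 54*7 = 378)
O = -700
O*E(b(-2), 6) = -700*378 = -264600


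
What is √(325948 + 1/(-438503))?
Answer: √62674872394683029/438503 ≈ 570.92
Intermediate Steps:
√(325948 + 1/(-438503)) = √(325948 - 1/438503) = √(142929175843/438503) = √62674872394683029/438503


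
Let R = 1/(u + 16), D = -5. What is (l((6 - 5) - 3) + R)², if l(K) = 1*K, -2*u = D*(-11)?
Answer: 2304/529 ≈ 4.3554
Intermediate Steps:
u = -55/2 (u = -(-5)*(-11)/2 = -½*55 = -55/2 ≈ -27.500)
l(K) = K
R = -2/23 (R = 1/(-55/2 + 16) = 1/(-23/2) = -2/23 ≈ -0.086957)
(l((6 - 5) - 3) + R)² = (((6 - 5) - 3) - 2/23)² = ((1 - 3) - 2/23)² = (-2 - 2/23)² = (-48/23)² = 2304/529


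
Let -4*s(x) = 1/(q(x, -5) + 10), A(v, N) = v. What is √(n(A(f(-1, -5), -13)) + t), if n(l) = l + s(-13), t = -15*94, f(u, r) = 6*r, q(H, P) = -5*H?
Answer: I*√1296003/30 ≈ 37.947*I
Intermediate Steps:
s(x) = -1/(4*(10 - 5*x)) (s(x) = -1/(4*(-5*x + 10)) = -1/(4*(10 - 5*x)))
t = -1410
n(l) = -1/300 + l (n(l) = l + 1/(20*(-2 - 13)) = l + (1/20)/(-15) = l + (1/20)*(-1/15) = l - 1/300 = -1/300 + l)
√(n(A(f(-1, -5), -13)) + t) = √((-1/300 + 6*(-5)) - 1410) = √((-1/300 - 30) - 1410) = √(-9001/300 - 1410) = √(-432001/300) = I*√1296003/30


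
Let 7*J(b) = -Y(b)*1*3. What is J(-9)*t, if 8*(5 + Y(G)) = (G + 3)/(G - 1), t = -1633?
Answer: -965103/280 ≈ -3446.8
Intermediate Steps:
Y(G) = -5 + (3 + G)/(8*(-1 + G)) (Y(G) = -5 + ((G + 3)/(G - 1))/8 = -5 + ((3 + G)/(-1 + G))/8 = -5 + (3 + G)/(8*(-1 + G)))
J(b) = -3*(43 - 39*b)/(56*(-1 + b)) (J(b) = (-((43 - 39*b)/(8*(-1 + b)))*1*3)/7 = (-(43 - 39*b)/(8*(-1 + b))*3)/7 = (-3*(43 - 39*b)/(8*(-1 + b)))/7 = -3*(43 - 39*b)/(56*(-1 + b)))
J(-9)*t = (3*(-43 + 39*(-9))/(56*(-1 - 9)))*(-1633) = ((3/56)*(-43 - 351)/(-10))*(-1633) = ((3/56)*(-⅒)*(-394))*(-1633) = (591/280)*(-1633) = -965103/280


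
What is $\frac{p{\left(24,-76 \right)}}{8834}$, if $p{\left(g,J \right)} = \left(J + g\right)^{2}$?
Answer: $\frac{1352}{4417} \approx 0.30609$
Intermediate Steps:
$\frac{p{\left(24,-76 \right)}}{8834} = \frac{\left(-76 + 24\right)^{2}}{8834} = \left(-52\right)^{2} \cdot \frac{1}{8834} = 2704 \cdot \frac{1}{8834} = \frac{1352}{4417}$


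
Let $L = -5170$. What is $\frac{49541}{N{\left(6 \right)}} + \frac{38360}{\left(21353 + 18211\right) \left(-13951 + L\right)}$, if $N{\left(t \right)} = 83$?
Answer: $\frac{1338497286683}{2242491759} \approx 596.88$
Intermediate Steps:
$\frac{49541}{N{\left(6 \right)}} + \frac{38360}{\left(21353 + 18211\right) \left(-13951 + L\right)} = \frac{49541}{83} + \frac{38360}{\left(21353 + 18211\right) \left(-13951 - 5170\right)} = 49541 \cdot \frac{1}{83} + \frac{38360}{39564 \left(-19121\right)} = \frac{49541}{83} + \frac{38360}{-756503244} = \frac{49541}{83} + 38360 \left(- \frac{1}{756503244}\right) = \frac{49541}{83} - \frac{1370}{27017973} = \frac{1338497286683}{2242491759}$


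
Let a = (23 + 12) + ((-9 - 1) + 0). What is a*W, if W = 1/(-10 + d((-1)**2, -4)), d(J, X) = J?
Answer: -25/9 ≈ -2.7778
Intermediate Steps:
W = -1/9 (W = 1/(-10 + (-1)**2) = 1/(-10 + 1) = 1/(-9) = -1/9 ≈ -0.11111)
a = 25 (a = 35 + (-10 + 0) = 35 - 10 = 25)
a*W = 25*(-1/9) = -25/9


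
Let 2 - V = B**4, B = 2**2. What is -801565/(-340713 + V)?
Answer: 801565/340967 ≈ 2.3509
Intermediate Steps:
B = 4
V = -254 (V = 2 - 1*4**4 = 2 - 1*256 = 2 - 256 = -254)
-801565/(-340713 + V) = -801565/(-340713 - 254) = -801565/(-340967) = -801565*(-1/340967) = 801565/340967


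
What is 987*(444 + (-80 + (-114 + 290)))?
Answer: 532980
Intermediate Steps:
987*(444 + (-80 + (-114 + 290))) = 987*(444 + (-80 + 176)) = 987*(444 + 96) = 987*540 = 532980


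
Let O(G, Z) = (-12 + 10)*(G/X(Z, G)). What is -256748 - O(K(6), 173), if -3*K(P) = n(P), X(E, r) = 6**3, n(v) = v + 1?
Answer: -83186359/324 ≈ -2.5675e+5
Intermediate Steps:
n(v) = 1 + v
X(E, r) = 216
K(P) = -1/3 - P/3 (K(P) = -(1 + P)/3 = -1/3 - P/3)
O(G, Z) = -G/108 (O(G, Z) = (-12 + 10)*(G/216) = -2*G/216 = -G/108)
-256748 - O(K(6), 173) = -256748 - (-1)*(-1/3 - 1/3*6)/108 = -256748 - (-1)*(-1/3 - 2)/108 = -256748 - (-1)*(-7)/(108*3) = -256748 - 1*7/324 = -256748 - 7/324 = -83186359/324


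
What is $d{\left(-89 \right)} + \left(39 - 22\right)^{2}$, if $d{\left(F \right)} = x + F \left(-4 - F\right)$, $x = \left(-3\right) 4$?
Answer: $-7288$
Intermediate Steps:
$x = -12$
$d{\left(F \right)} = -12 + F \left(-4 - F\right)$
$d{\left(-89 \right)} + \left(39 - 22\right)^{2} = \left(-12 - \left(-89\right)^{2} - -356\right) + \left(39 - 22\right)^{2} = \left(-12 - 7921 + 356\right) + 17^{2} = \left(-12 - 7921 + 356\right) + 289 = -7577 + 289 = -7288$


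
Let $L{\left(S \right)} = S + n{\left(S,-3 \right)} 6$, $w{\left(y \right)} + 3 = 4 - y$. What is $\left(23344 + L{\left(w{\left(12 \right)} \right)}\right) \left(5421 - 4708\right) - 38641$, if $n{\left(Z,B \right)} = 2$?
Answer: $16606344$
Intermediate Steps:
$w{\left(y \right)} = 1 - y$ ($w{\left(y \right)} = -3 - \left(-4 + y\right) = 1 - y$)
$L{\left(S \right)} = 12 + S$ ($L{\left(S \right)} = S + 2 \cdot 6 = S + 12 = 12 + S$)
$\left(23344 + L{\left(w{\left(12 \right)} \right)}\right) \left(5421 - 4708\right) - 38641 = \left(23344 + \left(12 + \left(1 - 12\right)\right)\right) \left(5421 - 4708\right) - 38641 = \left(23344 + \left(12 + \left(1 - 12\right)\right)\right) 713 - 38641 = \left(23344 + \left(12 - 11\right)\right) 713 - 38641 = \left(23344 + 1\right) 713 - 38641 = 23345 \cdot 713 - 38641 = 16644985 - 38641 = 16606344$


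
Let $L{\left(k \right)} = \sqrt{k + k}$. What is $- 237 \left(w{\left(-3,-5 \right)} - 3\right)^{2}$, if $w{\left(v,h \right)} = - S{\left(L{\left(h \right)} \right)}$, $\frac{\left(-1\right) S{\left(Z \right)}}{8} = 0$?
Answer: $-2133$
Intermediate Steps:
$L{\left(k \right)} = \sqrt{2} \sqrt{k}$ ($L{\left(k \right)} = \sqrt{2 k} = \sqrt{2} \sqrt{k}$)
$S{\left(Z \right)} = 0$ ($S{\left(Z \right)} = \left(-8\right) 0 = 0$)
$w{\left(v,h \right)} = 0$ ($w{\left(v,h \right)} = \left(-1\right) 0 = 0$)
$- 237 \left(w{\left(-3,-5 \right)} - 3\right)^{2} = - 237 \left(0 - 3\right)^{2} = - 237 \left(-3\right)^{2} = \left(-237\right) 9 = -2133$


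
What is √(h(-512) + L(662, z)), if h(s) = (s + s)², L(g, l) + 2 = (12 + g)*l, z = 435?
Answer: 2*√335441 ≈ 1158.3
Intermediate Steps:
L(g, l) = -2 + l*(12 + g) (L(g, l) = -2 + (12 + g)*l = -2 + l*(12 + g))
h(s) = 4*s² (h(s) = (2*s)² = 4*s²)
√(h(-512) + L(662, z)) = √(4*(-512)² + (-2 + 12*435 + 662*435)) = √(4*262144 + (-2 + 5220 + 287970)) = √(1048576 + 293188) = √1341764 = 2*√335441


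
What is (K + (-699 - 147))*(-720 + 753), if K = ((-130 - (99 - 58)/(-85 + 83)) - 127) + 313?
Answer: -50787/2 ≈ -25394.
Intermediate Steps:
K = 153/2 (K = ((-130 - 41/(-2)) - 127) + 313 = ((-130 - 41*(-1)/2) - 127) + 313 = ((-130 - 1*(-41/2)) - 127) + 313 = ((-130 + 41/2) - 127) + 313 = (-219/2 - 127) + 313 = -473/2 + 313 = 153/2 ≈ 76.500)
(K + (-699 - 147))*(-720 + 753) = (153/2 + (-699 - 147))*(-720 + 753) = (153/2 - 846)*33 = -1539/2*33 = -50787/2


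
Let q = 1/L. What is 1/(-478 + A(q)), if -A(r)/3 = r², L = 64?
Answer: -4096/1957891 ≈ -0.0020920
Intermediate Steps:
q = 1/64 ≈ 0.015625
A(r) = -3*r²
1/(-478 + A(q)) = 1/(-478 - 3*(1/64)²) = 1/(-478 - 3*1/4096) = 1/(-478 - 3/4096) = 1/(-1957891/4096) = -4096/1957891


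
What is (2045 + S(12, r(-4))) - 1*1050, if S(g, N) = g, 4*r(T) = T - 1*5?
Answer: 1007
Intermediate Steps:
r(T) = -5/4 + T/4 (r(T) = (T - 1*5)/4 = (T - 5)/4 = (-5 + T)/4 = -5/4 + T/4)
(2045 + S(12, r(-4))) - 1*1050 = (2045 + 12) - 1*1050 = 2057 - 1050 = 1007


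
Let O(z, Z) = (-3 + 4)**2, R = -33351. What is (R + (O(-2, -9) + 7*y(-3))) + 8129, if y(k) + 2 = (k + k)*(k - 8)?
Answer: -24773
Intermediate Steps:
O(z, Z) = 1 (O(z, Z) = 1**2 = 1)
y(k) = -2 + 2*k*(-8 + k) (y(k) = -2 + (k + k)*(k - 8) = -2 + (2*k)*(-8 + k) = -2 + 2*k*(-8 + k))
(R + (O(-2, -9) + 7*y(-3))) + 8129 = (-33351 + (1 + 7*(-2 - 16*(-3) + 2*(-3)**2))) + 8129 = (-33351 + (1 + 7*(-2 + 48 + 2*9))) + 8129 = (-33351 + (1 + 7*(-2 + 48 + 18))) + 8129 = (-33351 + (1 + 7*64)) + 8129 = (-33351 + (1 + 448)) + 8129 = (-33351 + 449) + 8129 = -32902 + 8129 = -24773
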